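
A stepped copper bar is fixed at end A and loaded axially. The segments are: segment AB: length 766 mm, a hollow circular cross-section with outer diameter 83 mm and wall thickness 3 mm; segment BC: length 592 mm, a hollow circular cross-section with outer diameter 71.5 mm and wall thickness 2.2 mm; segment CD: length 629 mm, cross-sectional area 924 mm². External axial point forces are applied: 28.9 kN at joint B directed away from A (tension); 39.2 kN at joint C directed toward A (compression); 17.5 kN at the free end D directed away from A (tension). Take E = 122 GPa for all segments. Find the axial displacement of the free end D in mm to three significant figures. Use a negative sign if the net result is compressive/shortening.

-0.0622 mm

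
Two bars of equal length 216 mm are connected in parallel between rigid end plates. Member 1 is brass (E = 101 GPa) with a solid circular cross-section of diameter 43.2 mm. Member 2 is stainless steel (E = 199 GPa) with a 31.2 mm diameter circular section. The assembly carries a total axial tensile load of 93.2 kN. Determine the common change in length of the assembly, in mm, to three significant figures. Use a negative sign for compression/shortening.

A_1 = 1466 mm².
A_2 = 764.5 mm².
Equal strain + equilibrium ⇒ each member carries load in proportion to AE: A₁E₁ = 148000000 N, A₂E₂ = 152100000 N, ΣAE = 300200000 N.
δ = PL/ΣAE = 93200·216/300200000 = 0.06706 mm.

0.0671 mm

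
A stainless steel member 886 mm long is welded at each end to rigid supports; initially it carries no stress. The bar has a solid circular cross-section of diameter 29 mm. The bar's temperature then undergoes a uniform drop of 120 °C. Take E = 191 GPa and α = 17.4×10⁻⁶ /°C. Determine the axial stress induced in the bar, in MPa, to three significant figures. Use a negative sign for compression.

Free thermal expansion αLΔT = 17.4e-6 · 886 · -120 = -1.85 mm.
The walls impose strain ε = −(-1.85)/886 = 2.0880e-03; σ = Eε = 191000 · 2.0880e-03 = 398.8 MPa.

399 MPa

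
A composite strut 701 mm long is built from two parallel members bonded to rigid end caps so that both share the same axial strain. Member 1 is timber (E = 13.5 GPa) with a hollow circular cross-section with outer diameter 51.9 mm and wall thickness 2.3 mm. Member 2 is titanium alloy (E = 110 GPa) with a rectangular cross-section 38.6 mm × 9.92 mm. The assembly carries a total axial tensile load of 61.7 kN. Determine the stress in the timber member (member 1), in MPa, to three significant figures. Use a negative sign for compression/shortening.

17.7 MPa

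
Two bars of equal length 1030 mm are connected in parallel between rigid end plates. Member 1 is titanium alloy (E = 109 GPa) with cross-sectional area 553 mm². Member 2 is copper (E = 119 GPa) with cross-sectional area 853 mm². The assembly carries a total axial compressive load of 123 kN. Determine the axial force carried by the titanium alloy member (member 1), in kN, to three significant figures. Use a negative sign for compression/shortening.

-45.8 kN

Equal strain + equilibrium ⇒ each member carries load in proportion to AE: A₁E₁ = 60280000 N, A₂E₂ = 101500000 N, ΣAE = 161800000 N.
F₁ = P·A₁E₁/ΣAE = -123000·60280000/161800000 = -45830 N.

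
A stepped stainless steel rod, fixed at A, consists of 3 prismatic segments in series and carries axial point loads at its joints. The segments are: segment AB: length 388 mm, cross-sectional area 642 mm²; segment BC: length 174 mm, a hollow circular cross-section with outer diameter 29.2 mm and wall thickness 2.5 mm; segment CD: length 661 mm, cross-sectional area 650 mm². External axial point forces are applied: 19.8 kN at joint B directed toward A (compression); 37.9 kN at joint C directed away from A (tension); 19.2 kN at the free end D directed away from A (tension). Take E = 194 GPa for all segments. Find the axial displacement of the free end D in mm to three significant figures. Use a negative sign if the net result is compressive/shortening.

0.461 mm

Internal axial forces (sectioning from the free end, tension +): N_CD = 19.2 kN, N_BC = 57.1 kN, N_AB = 37.3 kN.
A_BC = 209.7 mm².
δ_AB = 37300·388/(642·194000) = 0.1162 mm
δ_BC = 57100·174/(209.7·194000) = 0.2442 mm
δ_CD = 19200·661/(650·194000) = 0.1006 mm
δ = Σδ_i = 0.4611 mm.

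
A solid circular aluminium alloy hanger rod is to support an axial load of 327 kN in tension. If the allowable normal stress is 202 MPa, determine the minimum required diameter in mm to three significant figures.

45.4 mm

Required area A ≥ P/σ_allow = 327000/202 = 1619 mm².
For a solid circular section, d ≥ √(4A/π) = 45.4 mm.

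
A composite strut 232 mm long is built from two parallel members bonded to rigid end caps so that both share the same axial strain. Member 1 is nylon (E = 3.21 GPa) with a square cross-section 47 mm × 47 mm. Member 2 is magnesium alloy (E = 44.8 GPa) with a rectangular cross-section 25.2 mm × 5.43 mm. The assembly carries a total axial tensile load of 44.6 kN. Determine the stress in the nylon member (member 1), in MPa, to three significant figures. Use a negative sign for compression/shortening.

A_1 = 2209 mm².
A_2 = 136.8 mm².
Equal strain + equilibrium ⇒ each member carries load in proportion to AE: A₁E₁ = 7091000 N, A₂E₂ = 6130000 N, ΣAE = 13220000 N.
σ₁ = P·E₁/ΣAE = 44600·3210/13220000 = 10.83 MPa.

10.8 MPa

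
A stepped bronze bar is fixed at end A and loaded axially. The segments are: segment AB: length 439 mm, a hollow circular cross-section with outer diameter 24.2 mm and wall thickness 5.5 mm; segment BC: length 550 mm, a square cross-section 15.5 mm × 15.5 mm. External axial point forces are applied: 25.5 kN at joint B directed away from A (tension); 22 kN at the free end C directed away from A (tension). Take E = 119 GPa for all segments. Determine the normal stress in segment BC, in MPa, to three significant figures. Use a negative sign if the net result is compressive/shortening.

Internal axial forces (sectioning from the free end, tension +): N_BC = 22 kN, N_AB = 47.5 kN.
A_BC = 240.2 mm².
σ_BC = N_BC/A_BC = 22000/240.2 = 91.57 MPa.

91.6 MPa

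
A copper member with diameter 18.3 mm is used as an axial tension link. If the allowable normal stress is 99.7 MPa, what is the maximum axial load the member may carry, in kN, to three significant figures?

26.2 kN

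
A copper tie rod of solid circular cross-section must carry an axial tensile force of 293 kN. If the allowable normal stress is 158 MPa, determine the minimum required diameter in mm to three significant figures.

48.6 mm

Required area A ≥ P/σ_allow = 293000/158 = 1854 mm².
For a solid circular section, d ≥ √(4A/π) = 48.59 mm.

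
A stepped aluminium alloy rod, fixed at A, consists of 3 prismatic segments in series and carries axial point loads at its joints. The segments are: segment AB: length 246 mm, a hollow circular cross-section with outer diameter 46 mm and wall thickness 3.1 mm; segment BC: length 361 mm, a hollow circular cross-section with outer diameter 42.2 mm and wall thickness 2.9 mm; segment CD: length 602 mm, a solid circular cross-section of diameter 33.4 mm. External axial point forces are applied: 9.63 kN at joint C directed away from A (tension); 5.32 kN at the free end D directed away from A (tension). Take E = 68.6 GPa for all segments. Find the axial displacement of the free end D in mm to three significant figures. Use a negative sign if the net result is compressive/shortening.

0.401 mm

Internal axial forces (sectioning from the free end, tension +): N_CD = 5.32 kN, N_BC = 14.95 kN, N_AB = 14.95 kN.
A_AB = 417.8 mm².
A_BC = 358 mm².
A_CD = 876.2 mm².
δ_AB = 14950·246/(417.8·68600) = 0.1283 mm
δ_BC = 14950·361/(358·68600) = 0.2197 mm
δ_CD = 5320·602/(876.2·68600) = 0.05328 mm
δ = Σδ_i = 0.4013 mm.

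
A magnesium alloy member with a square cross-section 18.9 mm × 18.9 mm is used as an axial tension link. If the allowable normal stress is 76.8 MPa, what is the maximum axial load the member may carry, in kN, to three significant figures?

A = 357.2 mm².
P_max = σ_allow · A = 76.8 · 357.2 = 27430 N = 27.43 kN.

27.4 kN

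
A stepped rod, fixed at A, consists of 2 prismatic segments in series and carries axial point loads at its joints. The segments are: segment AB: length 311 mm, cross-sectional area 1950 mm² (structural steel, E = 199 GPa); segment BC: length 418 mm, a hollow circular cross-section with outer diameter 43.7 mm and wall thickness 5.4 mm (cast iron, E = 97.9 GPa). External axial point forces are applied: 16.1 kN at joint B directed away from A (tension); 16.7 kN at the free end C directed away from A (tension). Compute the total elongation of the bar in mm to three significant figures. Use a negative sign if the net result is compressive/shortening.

0.136 mm

Internal axial forces (sectioning from the free end, tension +): N_BC = 16.7 kN, N_AB = 32.8 kN.
A_BC = 649.7 mm².
δ_AB = 32800·311/(1950·199000) = 0.02629 mm
δ_BC = 16700·418/(649.7·97900) = 0.1097 mm
δ = Σδ_i = 0.136 mm.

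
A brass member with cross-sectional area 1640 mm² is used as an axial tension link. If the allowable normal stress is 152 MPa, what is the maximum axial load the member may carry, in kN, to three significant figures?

249 kN

P_max = σ_allow · A = 152 · 1640 = 249300 N = 249.3 kN.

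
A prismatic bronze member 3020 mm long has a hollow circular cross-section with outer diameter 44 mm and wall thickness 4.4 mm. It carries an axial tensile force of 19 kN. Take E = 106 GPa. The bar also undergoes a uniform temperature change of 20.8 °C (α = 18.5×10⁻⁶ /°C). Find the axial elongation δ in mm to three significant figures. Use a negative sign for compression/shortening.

A = 547.4 mm².
δ_mech = NL/(AE) = 19000·3020/(547.4·106000) = 0.9889 mm.
δ_thermal = αLΔT = 18.5e-6·3020·20.8 = 1.162 mm.
δ = δ_mech + δ_thermal = 2.151 mm.

2.15 mm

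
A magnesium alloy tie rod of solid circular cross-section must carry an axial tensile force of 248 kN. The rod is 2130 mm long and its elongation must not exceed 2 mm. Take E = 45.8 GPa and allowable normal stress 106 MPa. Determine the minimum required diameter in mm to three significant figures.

85.7 mm

Required area A ≥ P/σ_allow = 248000/106 = 2340 mm².
For a solid circular section, d ≥ √(4A/π) = 54.58 mm.
Elongation limit: A ≥ PL/(Eδ_allow) = 248000·2130/(45800·2) = 5767 mm² ⇒ d ≥ 85.69 mm.
The elongation limit governs.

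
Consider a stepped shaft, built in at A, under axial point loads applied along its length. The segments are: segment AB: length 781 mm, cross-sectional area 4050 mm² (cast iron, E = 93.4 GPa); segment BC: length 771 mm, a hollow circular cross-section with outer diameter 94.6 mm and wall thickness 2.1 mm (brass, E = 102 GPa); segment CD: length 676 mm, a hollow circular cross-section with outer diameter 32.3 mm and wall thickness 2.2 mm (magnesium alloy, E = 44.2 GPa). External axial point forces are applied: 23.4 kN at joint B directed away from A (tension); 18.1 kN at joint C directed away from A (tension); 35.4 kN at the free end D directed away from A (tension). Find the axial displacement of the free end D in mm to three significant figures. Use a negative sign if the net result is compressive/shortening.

3.42 mm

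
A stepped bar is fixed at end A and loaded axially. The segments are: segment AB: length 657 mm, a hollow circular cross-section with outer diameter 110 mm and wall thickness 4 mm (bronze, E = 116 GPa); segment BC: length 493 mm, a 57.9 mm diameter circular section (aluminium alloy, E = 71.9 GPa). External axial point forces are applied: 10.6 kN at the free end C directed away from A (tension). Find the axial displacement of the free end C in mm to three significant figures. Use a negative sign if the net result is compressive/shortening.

0.0727 mm

Internal axial forces (sectioning from the free end, tension +): N_BC = 10.6 kN, N_AB = 10.6 kN.
A_AB = 1332 mm².
A_BC = 2633 mm².
δ_AB = 10600·657/(1332·116000) = 0.04507 mm
δ_BC = 10600·493/(2633·71900) = 0.0276 mm
δ = Σδ_i = 0.07268 mm.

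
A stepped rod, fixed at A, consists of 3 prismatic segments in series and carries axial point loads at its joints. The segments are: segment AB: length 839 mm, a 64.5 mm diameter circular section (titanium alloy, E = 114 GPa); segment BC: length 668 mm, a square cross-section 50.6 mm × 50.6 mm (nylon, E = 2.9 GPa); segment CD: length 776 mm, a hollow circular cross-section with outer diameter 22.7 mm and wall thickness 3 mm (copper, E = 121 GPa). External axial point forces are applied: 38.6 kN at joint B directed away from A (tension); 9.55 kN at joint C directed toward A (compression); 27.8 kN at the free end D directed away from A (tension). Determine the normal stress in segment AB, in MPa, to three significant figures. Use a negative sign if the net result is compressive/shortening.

17.4 MPa

Internal axial forces (sectioning from the free end, tension +): N_CD = 27.8 kN, N_BC = 18.25 kN, N_AB = 56.85 kN.
A_AB = 3267 mm².
σ_AB = N_AB/A_AB = 56850/3267 = 17.4 MPa.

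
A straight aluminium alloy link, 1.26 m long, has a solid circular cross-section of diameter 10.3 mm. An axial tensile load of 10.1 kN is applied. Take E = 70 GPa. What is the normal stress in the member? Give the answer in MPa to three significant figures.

121 MPa

A = 83.32 mm².
σ = N/A = 10100/83.32 = 121.2 MPa.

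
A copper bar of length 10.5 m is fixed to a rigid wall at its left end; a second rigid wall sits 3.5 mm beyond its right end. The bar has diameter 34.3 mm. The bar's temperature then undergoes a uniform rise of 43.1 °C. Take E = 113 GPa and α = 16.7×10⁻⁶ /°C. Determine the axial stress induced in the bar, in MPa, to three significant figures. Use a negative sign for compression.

-43.7 MPa

Free thermal expansion αLΔT = 16.7e-6 · 10500 · 43.1 = 7.558 mm.
The walls engage after the gap closes; constrained expansion = 7.558 − 3.5 = 4.058 mm.
The walls impose strain ε = −(4.058)/10500 = -3.8644e-04; σ = Eε = 113000 · -3.8644e-04 = -43.67 MPa.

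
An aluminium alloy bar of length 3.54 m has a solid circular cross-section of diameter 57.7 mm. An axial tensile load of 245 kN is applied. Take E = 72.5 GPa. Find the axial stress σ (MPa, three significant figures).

A = 2615 mm².
σ = N/A = 245000/2615 = 93.7 MPa.

93.7 MPa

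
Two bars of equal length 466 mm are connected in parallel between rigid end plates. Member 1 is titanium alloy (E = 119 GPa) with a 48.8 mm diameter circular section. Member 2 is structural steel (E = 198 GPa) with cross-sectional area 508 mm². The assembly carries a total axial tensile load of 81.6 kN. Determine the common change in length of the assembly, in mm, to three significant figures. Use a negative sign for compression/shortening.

A_1 = 1870 mm².
Equal strain + equilibrium ⇒ each member carries load in proportion to AE: A₁E₁ = 222600000 N, A₂E₂ = 100600000 N, ΣAE = 323200000 N.
δ = PL/ΣAE = 81600·466/323200000 = 0.1177 mm.

0.118 mm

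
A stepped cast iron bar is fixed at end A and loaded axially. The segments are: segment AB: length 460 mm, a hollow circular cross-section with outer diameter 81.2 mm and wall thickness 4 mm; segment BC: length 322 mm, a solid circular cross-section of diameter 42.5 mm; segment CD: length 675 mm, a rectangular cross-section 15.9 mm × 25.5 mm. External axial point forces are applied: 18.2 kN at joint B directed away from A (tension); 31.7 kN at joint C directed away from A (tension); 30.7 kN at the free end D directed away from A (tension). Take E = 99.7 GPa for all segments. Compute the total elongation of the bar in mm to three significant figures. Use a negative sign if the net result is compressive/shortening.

Internal axial forces (sectioning from the free end, tension +): N_CD = 30.7 kN, N_BC = 62.4 kN, N_AB = 80.6 kN.
A_AB = 970.1 mm².
A_BC = 1419 mm².
A_CD = 405.4 mm².
δ_AB = 80600·460/(970.1·99700) = 0.3833 mm
δ_BC = 62400·322/(1419·99700) = 0.1421 mm
δ_CD = 30700·675/(405.4·99700) = 0.5126 mm
δ = Σδ_i = 1.038 mm.

1.04 mm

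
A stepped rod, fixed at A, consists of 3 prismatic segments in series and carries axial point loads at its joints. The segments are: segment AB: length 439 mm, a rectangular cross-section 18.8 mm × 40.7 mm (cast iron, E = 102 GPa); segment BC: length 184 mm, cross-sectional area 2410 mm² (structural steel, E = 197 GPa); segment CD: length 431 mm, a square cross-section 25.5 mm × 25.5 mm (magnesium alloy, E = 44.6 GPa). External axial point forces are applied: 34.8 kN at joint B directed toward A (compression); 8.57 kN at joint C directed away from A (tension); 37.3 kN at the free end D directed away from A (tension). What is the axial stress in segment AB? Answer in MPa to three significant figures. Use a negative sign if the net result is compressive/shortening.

Internal axial forces (sectioning from the free end, tension +): N_CD = 37.3 kN, N_BC = 45.87 kN, N_AB = 11.07 kN.
A_AB = 765.2 mm².
σ_AB = N_AB/A_AB = 11070/765.2 = 14.47 MPa.

14.5 MPa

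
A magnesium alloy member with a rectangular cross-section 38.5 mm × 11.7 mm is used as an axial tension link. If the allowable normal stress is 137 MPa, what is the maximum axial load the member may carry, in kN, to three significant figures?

61.7 kN

A = 450.4 mm².
P_max = σ_allow · A = 137 · 450.4 = 61710 N = 61.71 kN.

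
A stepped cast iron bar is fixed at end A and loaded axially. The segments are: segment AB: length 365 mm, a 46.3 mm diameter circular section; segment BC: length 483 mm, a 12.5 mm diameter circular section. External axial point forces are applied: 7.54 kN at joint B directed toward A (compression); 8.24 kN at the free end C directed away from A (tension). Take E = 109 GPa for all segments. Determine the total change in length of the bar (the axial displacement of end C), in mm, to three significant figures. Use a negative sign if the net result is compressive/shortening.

0.299 mm

Internal axial forces (sectioning from the free end, tension +): N_BC = 8.24 kN, N_AB = 0.7 kN.
A_AB = 1684 mm².
A_BC = 122.7 mm².
δ_AB = 700·365/(1684·109000) = 0.001392 mm
δ_BC = 8240·483/(122.7·109000) = 0.2975 mm
δ = Σδ_i = 0.2989 mm.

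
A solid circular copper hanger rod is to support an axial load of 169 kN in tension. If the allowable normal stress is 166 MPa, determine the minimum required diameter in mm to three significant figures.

Required area A ≥ P/σ_allow = 169000/166 = 1018 mm².
For a solid circular section, d ≥ √(4A/π) = 36 mm.

36.0 mm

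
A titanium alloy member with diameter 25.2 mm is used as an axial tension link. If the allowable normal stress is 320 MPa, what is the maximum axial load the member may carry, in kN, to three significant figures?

A = 498.8 mm².
P_max = σ_allow · A = 320 · 498.8 = 159600 N = 159.6 kN.

160 kN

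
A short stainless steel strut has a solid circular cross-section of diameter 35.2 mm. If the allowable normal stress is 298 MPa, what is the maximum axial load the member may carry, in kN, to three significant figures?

A = 973.1 mm².
P_max = σ_allow · A = 298 · 973.1 = 290000 N = 290 kN.

290 kN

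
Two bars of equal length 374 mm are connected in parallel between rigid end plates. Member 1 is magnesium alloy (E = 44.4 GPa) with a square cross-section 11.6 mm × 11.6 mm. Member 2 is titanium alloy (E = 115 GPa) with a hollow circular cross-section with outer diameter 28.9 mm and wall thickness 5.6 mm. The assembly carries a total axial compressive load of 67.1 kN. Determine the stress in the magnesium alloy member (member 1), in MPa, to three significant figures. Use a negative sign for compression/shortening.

-56.1 MPa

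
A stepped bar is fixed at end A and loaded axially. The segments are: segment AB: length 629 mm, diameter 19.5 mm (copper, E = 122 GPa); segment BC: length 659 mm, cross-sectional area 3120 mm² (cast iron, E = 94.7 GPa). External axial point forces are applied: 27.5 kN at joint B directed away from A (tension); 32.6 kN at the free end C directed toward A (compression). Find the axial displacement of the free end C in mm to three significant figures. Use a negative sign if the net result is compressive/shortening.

Internal axial forces (sectioning from the free end, tension +): N_BC = -32.6 kN, N_AB = -5.1 kN.
A_AB = 298.6 mm².
δ_AB = -5100·629/(298.6·122000) = -0.08804 mm
δ_BC = -32600·659/(3120·94700) = -0.07271 mm
δ = Σδ_i = -0.1608 mm.

-0.161 mm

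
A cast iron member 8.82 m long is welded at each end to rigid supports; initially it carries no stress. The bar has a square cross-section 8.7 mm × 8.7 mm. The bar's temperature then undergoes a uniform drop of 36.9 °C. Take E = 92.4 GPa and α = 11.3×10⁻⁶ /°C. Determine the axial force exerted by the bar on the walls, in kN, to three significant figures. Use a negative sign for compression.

2.92 kN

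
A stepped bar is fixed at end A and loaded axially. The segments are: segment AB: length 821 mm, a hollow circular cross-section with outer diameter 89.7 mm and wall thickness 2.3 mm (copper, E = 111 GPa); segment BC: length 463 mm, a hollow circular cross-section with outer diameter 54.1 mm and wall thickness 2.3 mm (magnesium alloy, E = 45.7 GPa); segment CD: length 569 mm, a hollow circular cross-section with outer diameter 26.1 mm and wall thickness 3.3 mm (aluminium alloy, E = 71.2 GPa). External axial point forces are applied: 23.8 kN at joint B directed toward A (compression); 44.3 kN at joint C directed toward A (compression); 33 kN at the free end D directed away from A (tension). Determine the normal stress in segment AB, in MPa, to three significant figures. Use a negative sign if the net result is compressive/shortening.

-55.6 MPa

Internal axial forces (sectioning from the free end, tension +): N_CD = 33 kN, N_BC = -11.3 kN, N_AB = -35.1 kN.
A_AB = 631.5 mm².
σ_AB = N_AB/A_AB = -35100/631.5 = -55.58 MPa.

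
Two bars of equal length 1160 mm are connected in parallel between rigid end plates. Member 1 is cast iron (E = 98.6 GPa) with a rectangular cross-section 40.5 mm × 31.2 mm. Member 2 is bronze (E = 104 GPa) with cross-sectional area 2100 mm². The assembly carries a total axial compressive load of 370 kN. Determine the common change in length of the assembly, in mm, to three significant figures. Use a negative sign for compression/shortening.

-1.25 mm

A_1 = 1264 mm².
Equal strain + equilibrium ⇒ each member carries load in proportion to AE: A₁E₁ = 124600000 N, A₂E₂ = 218400000 N, ΣAE = 343000000 N.
δ = PL/ΣAE = -370000·1160/343000000 = -1.251 mm.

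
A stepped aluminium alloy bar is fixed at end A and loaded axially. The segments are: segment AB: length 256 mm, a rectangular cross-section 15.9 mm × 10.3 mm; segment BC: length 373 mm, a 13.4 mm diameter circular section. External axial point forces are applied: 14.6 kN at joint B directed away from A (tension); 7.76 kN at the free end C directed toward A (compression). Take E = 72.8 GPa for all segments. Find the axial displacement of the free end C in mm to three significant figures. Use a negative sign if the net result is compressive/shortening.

Internal axial forces (sectioning from the free end, tension +): N_BC = -7.76 kN, N_AB = 6.84 kN.
A_AB = 163.8 mm².
A_BC = 141 mm².
δ_AB = 6840·256/(163.8·72800) = 0.1469 mm
δ_BC = -7760·373/(141·72800) = -0.2819 mm
δ = Σδ_i = -0.1351 mm.

-0.135 mm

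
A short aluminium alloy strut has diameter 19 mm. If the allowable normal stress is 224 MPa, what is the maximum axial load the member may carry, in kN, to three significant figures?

A = 283.5 mm².
P_max = σ_allow · A = 224 · 283.5 = 63510 N = 63.51 kN.

63.5 kN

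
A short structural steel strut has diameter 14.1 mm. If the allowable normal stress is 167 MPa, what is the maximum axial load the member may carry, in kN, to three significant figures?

A = 156.1 mm².
P_max = σ_allow · A = 167 · 156.1 = 26080 N = 26.08 kN.

26.1 kN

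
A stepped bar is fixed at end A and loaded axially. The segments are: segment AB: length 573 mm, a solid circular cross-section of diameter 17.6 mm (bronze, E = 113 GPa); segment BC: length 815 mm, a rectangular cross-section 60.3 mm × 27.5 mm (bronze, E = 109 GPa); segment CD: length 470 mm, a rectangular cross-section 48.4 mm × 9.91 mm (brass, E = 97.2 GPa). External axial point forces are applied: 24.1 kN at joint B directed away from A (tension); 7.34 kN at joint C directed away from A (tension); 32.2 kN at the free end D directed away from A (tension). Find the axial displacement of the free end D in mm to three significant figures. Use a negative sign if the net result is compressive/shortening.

1.83 mm

Internal axial forces (sectioning from the free end, tension +): N_CD = 32.2 kN, N_BC = 39.54 kN, N_AB = 63.64 kN.
A_AB = 243.3 mm².
A_BC = 1658 mm².
A_CD = 479.6 mm².
δ_AB = 63640·573/(243.3·113000) = 1.326 mm
δ_BC = 39540·815/(1658·109000) = 0.1783 mm
δ_CD = 32200·470/(479.6·97200) = 0.3246 mm
δ = Σδ_i = 1.829 mm.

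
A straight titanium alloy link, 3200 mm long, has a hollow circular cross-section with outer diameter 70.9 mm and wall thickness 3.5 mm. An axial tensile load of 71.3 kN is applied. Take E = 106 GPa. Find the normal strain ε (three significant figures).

A = 741.1 mm².
σ = N/A = 96.21 MPa; ε = σ/E = 96.21/106000 = 9.076e-04.

9.08e-04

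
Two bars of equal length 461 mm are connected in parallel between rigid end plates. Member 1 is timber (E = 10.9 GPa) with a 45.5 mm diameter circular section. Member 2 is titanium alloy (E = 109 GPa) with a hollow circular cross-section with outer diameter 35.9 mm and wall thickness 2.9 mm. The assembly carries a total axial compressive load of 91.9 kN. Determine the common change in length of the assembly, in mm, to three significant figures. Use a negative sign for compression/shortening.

-0.839 mm

A_1 = 1626 mm².
A_2 = 300.7 mm².
Equal strain + equilibrium ⇒ each member carries load in proportion to AE: A₁E₁ = 17720000 N, A₂E₂ = 32770000 N, ΣAE = 50490000 N.
δ = PL/ΣAE = -91900·461/50490000 = -0.839 mm.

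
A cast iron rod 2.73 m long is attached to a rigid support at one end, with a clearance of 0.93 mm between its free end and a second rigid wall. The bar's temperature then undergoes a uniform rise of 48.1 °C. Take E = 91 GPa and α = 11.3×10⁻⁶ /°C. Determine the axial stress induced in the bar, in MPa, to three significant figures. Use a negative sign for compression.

-18.5 MPa

Free thermal expansion αLΔT = 11.3e-6 · 2730 · 48.1 = 1.484 mm.
The walls engage after the gap closes; constrained expansion = 1.484 − 0.93 = 0.5538 mm.
The walls impose strain ε = −(0.5538)/2730 = -2.0287e-04; σ = Eε = 91000 · -2.0287e-04 = -18.46 MPa.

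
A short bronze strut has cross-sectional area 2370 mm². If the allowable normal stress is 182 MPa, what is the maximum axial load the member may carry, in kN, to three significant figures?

431 kN

P_max = σ_allow · A = 182 · 2370 = 431300 N = 431.3 kN.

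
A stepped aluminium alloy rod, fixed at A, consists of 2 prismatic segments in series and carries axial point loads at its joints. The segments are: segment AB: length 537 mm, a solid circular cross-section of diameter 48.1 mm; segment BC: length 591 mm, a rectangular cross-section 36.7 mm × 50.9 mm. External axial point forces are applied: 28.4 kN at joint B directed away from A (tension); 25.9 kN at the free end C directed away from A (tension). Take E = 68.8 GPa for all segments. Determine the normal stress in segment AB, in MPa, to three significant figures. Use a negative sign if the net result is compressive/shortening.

Internal axial forces (sectioning from the free end, tension +): N_BC = 25.9 kN, N_AB = 54.3 kN.
A_AB = 1817 mm².
σ_AB = N_AB/A_AB = 54300/1817 = 29.88 MPa.

29.9 MPa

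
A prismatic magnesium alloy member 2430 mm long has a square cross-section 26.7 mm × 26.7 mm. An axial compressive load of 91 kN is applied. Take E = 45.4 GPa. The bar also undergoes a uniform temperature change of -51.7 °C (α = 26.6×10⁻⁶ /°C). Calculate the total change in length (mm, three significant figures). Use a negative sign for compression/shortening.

A = 712.9 mm².
δ_mech = NL/(AE) = -91000·2430/(712.9·45400) = -6.832 mm.
δ_thermal = αLΔT = 26.6e-6·2430·-51.7 = -3.342 mm.
δ = δ_mech + δ_thermal = -10.17 mm.

-10.2 mm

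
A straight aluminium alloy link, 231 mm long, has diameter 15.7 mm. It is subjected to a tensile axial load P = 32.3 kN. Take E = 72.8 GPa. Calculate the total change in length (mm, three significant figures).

A = 193.6 mm².
δ_mech = NL/(AE) = 32300·231/(193.6·72800) = 0.5294 mm.

0.529 mm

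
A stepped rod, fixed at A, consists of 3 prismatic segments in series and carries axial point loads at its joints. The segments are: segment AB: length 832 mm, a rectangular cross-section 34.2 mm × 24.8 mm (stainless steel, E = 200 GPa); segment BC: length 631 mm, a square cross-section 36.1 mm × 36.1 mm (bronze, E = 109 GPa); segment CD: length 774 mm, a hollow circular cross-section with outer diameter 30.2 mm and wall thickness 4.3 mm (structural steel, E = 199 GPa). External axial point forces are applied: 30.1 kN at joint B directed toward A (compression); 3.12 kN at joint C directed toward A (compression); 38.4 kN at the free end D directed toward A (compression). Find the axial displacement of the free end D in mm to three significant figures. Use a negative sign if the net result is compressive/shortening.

Internal axial forces (sectioning from the free end, tension +): N_CD = -38.4 kN, N_BC = -41.52 kN, N_AB = -71.62 kN.
A_AB = 848.2 mm².
A_BC = 1303 mm².
A_CD = 349.9 mm².
δ_AB = -71620·832/(848.2·200000) = -0.3513 mm
δ_BC = -41520·631/(1303·109000) = -0.1844 mm
δ_CD = -38400·774/(349.9·199000) = -0.4269 mm
δ = Σδ_i = -0.9626 mm.

-0.963 mm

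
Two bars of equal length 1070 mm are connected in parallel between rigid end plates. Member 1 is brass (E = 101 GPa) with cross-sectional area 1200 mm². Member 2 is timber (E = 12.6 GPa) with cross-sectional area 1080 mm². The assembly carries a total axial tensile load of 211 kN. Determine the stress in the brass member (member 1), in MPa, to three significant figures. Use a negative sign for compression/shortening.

Equal strain + equilibrium ⇒ each member carries load in proportion to AE: A₁E₁ = 121200000 N, A₂E₂ = 13610000 N, ΣAE = 134800000 N.
σ₁ = P·E₁/ΣAE = 211000·101000/134800000 = 158.1 MPa.

158 MPa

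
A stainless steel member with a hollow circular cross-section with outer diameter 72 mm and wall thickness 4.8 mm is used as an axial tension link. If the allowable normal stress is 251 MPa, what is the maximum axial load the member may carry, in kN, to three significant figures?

A = 1013 mm².
P_max = σ_allow · A = 251 · 1013 = 254400 N = 254.4 kN.

254 kN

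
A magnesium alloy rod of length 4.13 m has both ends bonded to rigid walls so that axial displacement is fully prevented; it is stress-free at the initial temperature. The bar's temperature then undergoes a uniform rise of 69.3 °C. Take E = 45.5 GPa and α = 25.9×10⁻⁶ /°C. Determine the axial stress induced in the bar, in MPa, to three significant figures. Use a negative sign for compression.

-81.7 MPa

Free thermal expansion αLΔT = 25.9e-6 · 4130 · 69.3 = 7.413 mm.
The walls impose strain ε = −(7.413)/4130 = -1.7949e-03; σ = Eε = 45500 · -1.7949e-03 = -81.67 MPa.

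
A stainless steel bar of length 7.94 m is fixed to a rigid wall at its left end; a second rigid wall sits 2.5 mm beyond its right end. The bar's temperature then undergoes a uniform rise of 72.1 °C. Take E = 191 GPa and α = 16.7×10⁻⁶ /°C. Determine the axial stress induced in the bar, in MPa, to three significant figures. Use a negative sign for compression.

Free thermal expansion αLΔT = 16.7e-6 · 7940 · 72.1 = 9.56 mm.
The walls engage after the gap closes; constrained expansion = 9.56 − 2.5 = 7.06 mm.
The walls impose strain ε = −(7.06)/7940 = -8.8921e-04; σ = Eε = 191000 · -8.8921e-04 = -169.8 MPa.

-170 MPa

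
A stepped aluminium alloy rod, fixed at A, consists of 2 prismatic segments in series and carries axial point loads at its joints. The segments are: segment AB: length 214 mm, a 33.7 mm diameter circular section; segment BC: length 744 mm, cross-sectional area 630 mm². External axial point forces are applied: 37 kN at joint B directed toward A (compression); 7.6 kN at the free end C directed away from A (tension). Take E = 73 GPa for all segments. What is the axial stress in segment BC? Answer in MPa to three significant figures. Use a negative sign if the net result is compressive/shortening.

Internal axial forces (sectioning from the free end, tension +): N_BC = 7.6 kN, N_AB = -29.4 kN.
σ_BC = N_BC/A_BC = 7600/630 = 12.06 MPa.

12.1 MPa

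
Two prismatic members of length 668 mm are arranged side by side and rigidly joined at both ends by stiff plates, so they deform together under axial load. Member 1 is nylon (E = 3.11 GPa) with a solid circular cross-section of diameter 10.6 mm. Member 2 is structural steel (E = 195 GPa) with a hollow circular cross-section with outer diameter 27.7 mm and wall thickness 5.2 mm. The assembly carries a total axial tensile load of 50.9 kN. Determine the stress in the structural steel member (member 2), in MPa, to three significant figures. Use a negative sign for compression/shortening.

138 MPa

A_1 = 88.25 mm².
A_2 = 367.6 mm².
Equal strain + equilibrium ⇒ each member carries load in proportion to AE: A₁E₁ = 274400 N, A₂E₂ = 71680000 N, ΣAE = 71950000 N.
σ₂ = P·E₂/ΣAE = 50900·195000/71950000 = 138 MPa.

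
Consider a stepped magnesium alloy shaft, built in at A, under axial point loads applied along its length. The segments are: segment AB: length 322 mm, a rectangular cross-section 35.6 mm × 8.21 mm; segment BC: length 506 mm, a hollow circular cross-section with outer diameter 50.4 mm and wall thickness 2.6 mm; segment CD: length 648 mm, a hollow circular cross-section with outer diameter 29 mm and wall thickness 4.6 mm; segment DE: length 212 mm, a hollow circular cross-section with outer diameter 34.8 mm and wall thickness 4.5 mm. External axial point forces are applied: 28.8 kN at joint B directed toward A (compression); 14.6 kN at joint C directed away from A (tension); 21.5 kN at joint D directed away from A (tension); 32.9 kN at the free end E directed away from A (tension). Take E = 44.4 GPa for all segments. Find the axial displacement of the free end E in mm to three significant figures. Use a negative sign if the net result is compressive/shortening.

5.63 mm

Internal axial forces (sectioning from the free end, tension +): N_DE = 32.9 kN, N_CD = 54.4 kN, N_BC = 69 kN, N_AB = 40.2 kN.
A_AB = 292.3 mm².
A_BC = 390.4 mm².
A_CD = 352.6 mm².
A_DE = 428.4 mm².
δ_AB = 40200·322/(292.3·44400) = 0.9975 mm
δ_BC = 69000·506/(390.4·44400) = 2.014 mm
δ_CD = 54400·648/(352.6·44400) = 2.252 mm
δ_DE = 32900·212/(428.4·44400) = 0.3667 mm
δ = Σδ_i = 5.63 mm.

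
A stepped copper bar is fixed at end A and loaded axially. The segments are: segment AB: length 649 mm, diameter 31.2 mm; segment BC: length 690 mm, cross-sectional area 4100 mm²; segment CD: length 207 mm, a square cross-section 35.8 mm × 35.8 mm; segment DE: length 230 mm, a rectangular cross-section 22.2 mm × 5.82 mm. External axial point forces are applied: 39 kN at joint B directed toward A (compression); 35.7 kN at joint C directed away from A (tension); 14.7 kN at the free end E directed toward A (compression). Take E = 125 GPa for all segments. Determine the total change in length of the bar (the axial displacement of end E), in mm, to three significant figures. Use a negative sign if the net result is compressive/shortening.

Internal axial forces (sectioning from the free end, tension +): N_DE = -14.7 kN, N_CD = -14.7 kN, N_BC = 21 kN, N_AB = -18 kN.
A_AB = 764.5 mm².
A_CD = 1282 mm².
A_DE = 129.2 mm².
δ_AB = -18000·649/(764.5·125000) = -0.1222 mm
δ_BC = 21000·690/(4100·125000) = 0.02827 mm
δ_CD = -14700·207/(1282·125000) = -0.01899 mm
δ_DE = -14700·230/(129.2·125000) = -0.2093 mm
δ = Σδ_i = -0.3223 mm.

-0.322 mm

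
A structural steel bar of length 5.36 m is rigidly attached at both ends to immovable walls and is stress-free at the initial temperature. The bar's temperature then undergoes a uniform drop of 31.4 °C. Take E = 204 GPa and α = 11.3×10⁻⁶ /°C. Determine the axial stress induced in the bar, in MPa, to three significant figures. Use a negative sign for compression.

Free thermal expansion αLΔT = 11.3e-6 · 5360 · -31.4 = -1.902 mm.
The walls impose strain ε = −(-1.902)/5360 = 3.5482e-04; σ = Eε = 204000 · 3.5482e-04 = 72.38 MPa.

72.4 MPa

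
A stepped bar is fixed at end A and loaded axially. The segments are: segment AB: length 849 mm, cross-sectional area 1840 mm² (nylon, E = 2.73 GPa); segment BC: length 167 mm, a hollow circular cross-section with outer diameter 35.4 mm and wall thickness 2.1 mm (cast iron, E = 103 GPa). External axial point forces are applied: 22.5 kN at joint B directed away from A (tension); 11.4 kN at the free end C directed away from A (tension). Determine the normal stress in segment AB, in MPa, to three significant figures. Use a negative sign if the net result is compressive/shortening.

Internal axial forces (sectioning from the free end, tension +): N_BC = 11.4 kN, N_AB = 33.9 kN.
σ_AB = N_AB/A_AB = 33900/1840 = 18.42 MPa.

18.4 MPa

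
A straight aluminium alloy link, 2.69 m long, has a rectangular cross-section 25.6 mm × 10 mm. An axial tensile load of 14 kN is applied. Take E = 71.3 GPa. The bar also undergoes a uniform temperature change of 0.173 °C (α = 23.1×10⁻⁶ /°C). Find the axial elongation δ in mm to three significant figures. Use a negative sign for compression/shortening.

A = 256 mm².
δ_mech = NL/(AE) = 14000·2690/(256·71300) = 2.063 mm.
δ_thermal = αLΔT = 23.1e-6·2690·0.173 = 0.01075 mm.
δ = δ_mech + δ_thermal = 2.074 mm.

2.07 mm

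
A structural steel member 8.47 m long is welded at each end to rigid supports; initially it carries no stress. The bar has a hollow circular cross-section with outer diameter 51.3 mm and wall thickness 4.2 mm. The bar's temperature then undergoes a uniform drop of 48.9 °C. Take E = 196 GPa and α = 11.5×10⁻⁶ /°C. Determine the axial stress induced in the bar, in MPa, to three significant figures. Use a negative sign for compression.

110 MPa

Free thermal expansion αLΔT = 11.5e-6 · 8470 · -48.9 = -4.763 mm.
The walls impose strain ε = −(-4.763)/8470 = 5.6235e-04; σ = Eε = 196000 · 5.6235e-04 = 110.2 MPa.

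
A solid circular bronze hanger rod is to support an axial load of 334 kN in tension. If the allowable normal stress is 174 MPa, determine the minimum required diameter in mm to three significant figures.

Required area A ≥ P/σ_allow = 334000/174 = 1920 mm².
For a solid circular section, d ≥ √(4A/π) = 49.44 mm.

49.4 mm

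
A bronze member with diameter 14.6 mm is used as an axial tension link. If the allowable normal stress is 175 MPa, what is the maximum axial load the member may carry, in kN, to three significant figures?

A = 167.4 mm².
P_max = σ_allow · A = 175 · 167.4 = 29300 N = 29.3 kN.

29.3 kN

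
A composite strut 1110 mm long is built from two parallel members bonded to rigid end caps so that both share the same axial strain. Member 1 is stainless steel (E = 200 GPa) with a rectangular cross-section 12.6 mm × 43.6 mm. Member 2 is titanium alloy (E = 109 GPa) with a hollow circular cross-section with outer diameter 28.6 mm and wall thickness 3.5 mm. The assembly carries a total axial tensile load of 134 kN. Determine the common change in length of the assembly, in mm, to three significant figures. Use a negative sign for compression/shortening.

A_1 = 549.4 mm².
A_2 = 276 mm².
Equal strain + equilibrium ⇒ each member carries load in proportion to AE: A₁E₁ = 109900000 N, A₂E₂ = 30080000 N, ΣAE = 140000000 N.
δ = PL/ΣAE = 134000·1110/140000000 = 1.063 mm.

1.06 mm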